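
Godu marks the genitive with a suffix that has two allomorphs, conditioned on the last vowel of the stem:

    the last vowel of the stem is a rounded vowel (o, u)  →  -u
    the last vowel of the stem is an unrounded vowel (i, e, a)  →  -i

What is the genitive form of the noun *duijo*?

duijou

The last vowel of *duijo* is /o/, which is a rounded vowel, so the suffix is -u, giving *duijou*.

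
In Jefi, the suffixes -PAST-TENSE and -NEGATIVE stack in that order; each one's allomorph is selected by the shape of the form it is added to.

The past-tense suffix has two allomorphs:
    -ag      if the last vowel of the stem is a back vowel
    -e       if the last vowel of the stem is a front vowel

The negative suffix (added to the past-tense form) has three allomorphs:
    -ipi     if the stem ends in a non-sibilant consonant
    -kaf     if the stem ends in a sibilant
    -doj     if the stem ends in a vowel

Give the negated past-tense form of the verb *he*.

*he* — last vowel /e/ (a front vowel) → -e → *hee*.
The final sound of the past-tense form *hee* is /e/, which is a vowel, so the negative suffix is -doj, giving *heedoj*.

heedoj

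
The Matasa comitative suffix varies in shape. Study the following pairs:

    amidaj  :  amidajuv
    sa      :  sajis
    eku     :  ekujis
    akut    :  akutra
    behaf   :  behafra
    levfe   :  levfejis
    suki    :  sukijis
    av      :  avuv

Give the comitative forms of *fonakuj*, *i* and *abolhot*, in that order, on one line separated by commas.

The alternation tracks the final sound of the stem — -ra when the stem ends in a voiceless consonant (*akut*, *behaf*); -uv when the stem ends in a voiced consonant (*amidaj*, *av*); -jis when the stem ends in a vowel (*sa*, *eku*, *levfe*, *suki*).
Since the final sound of *fonakuj* is /j/ (a voiced consonant), it takes -uv, giving *fonakujuv*.
*i* — final sound /i/ (a vowel) → -jis → *ijis*.
Since the final sound of *abolhot* is /t/ (a voiceless consonant), it takes -ra, giving *abolhotra*.

fonakujuv, ijis, abolhotra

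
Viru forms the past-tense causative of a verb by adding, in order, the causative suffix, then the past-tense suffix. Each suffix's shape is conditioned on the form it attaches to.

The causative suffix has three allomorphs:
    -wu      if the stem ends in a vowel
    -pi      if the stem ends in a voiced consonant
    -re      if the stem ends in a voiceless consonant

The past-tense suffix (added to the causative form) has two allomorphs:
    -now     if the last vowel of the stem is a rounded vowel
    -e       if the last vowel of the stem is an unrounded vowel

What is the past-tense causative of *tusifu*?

tusifuwunow

*tusifu*: final sound = /u/, a vowel → -wu → *tusifuwu*.
The causative form *tusifuwu* — last vowel /u/ (a rounded vowel) → -now → *tusifuwunow*.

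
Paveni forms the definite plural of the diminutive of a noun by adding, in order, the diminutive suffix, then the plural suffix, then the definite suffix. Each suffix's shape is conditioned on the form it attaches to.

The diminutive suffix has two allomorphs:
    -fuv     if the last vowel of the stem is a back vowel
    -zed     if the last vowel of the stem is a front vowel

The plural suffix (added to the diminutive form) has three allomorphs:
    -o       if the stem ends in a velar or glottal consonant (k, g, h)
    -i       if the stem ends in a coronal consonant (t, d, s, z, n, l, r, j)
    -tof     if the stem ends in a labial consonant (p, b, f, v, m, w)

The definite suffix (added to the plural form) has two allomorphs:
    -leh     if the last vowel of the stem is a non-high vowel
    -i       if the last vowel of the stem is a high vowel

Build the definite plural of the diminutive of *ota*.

otafuvtofleh

*ota*: last vowel = /a/, a back vowel → -fuv → *otafuv*.
The final consonant of the diminutive form *otafuv* is /v/, which is labial, so the plural suffix is -tof, giving *otafuvtof*.
Since the last vowel of the plural form *otafuvtof* is /o/ (a non-high vowel), it takes -leh, giving *otafuvtofleh*.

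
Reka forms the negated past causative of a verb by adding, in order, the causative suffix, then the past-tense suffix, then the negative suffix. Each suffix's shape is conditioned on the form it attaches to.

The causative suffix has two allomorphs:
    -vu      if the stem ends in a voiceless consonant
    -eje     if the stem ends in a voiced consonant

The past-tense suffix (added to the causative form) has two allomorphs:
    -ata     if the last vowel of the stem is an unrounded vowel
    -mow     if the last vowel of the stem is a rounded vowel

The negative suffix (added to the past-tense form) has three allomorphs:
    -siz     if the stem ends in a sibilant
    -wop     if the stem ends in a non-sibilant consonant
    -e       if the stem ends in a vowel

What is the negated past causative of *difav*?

difavejeatae

Since the final consonant of *difav* is /v/ (voiced), it takes -eje, giving *difaveje*.
The causative form *difaveje*: last vowel = /e/, an unrounded vowel → -ata → *difavejeata*.
The past-tense form *difavejeata*: final sound = /a/, a vowel → -e → *difavejeatae*.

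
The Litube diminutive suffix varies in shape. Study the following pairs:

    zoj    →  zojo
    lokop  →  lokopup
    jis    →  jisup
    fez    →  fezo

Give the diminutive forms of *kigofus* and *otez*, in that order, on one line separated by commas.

kigofusup, otezo

The alternation tracks the final consonant of the stem — -up when the stem ends in a voiceless consonant (*lokop*, *jis*); -o when the stem ends in a voiced consonant (*zoj*, *fez*).
The final consonant of *kigofus* is /s/, which is voiceless, so the suffix is -up, giving *kigofusup*.
*otez* — final consonant /z/ (voiced) → -o → *otezo*.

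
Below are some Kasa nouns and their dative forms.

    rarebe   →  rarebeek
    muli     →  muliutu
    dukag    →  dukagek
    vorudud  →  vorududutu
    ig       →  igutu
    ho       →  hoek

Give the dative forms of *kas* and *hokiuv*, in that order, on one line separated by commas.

Looking at the last vowel of each stem: -utu when the last vowel of the stem is a high vowel (*muli*, *vorudud*, *ig*); -ek when the last vowel of the stem is a non-high vowel (*rarebe*, *dukag*, *ho*).
*kas*: last vowel = /a/, a non-high vowel → -ek → *kasek*.
*hokiuv* — last vowel /u/ (a high vowel) → -utu → *hokiuvutu*.

kasek, hokiuvutu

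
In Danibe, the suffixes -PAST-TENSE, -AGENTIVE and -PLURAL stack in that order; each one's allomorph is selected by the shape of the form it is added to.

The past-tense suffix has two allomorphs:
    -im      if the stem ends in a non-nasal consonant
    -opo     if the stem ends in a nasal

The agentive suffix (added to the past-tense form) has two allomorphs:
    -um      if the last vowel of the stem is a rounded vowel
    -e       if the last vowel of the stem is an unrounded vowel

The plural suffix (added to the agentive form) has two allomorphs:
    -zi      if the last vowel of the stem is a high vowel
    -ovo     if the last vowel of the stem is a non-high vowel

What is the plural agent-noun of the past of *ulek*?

*ulek*: final consonant = /k/, non-nasal → -im → *ulekim*.
Since the last vowel of the past-tense form *ulekim* is /i/ (an unrounded vowel), it takes -e, giving *ulekime*.
The agentive form *ulekime* — last vowel /e/ (a non-high vowel) → -ovo → *ulekimeovo*.

ulekimeovo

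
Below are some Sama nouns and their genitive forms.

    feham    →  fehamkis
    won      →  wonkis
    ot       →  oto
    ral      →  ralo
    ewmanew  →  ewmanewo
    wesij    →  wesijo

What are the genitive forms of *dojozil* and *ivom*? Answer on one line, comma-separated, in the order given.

The suffix is conditioned by the final consonant: -kis when the stem ends in a nasal (*feham*, *won*); -o when the stem ends in a non-nasal consonant (*ot*, *ral*, *ewmanew*, *wesij*).
*dojozil*: final consonant = /l/, non-nasal → -o → *dojozilo*.
Since the final consonant of *ivom* is /m/ (a nasal), it takes -kis, giving *ivomkis*.

dojozilo, ivomkis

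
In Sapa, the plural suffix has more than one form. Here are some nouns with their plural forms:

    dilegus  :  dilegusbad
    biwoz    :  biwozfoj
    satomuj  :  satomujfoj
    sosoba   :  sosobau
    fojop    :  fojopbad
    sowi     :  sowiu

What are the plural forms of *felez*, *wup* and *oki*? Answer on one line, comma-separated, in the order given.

Looking at the final sound of each stem: -bad when the stem ends in a voiceless consonant (*dilegus*, *fojop*); -foj when the stem ends in a voiced consonant (*biwoz*, *satomuj*); -u when the stem ends in a vowel (*sosoba*, *sowi*).
Since the final sound of *felez* is /z/ (a voiced consonant), it takes -foj, giving *felezfoj*.
The final sound of *wup* is /p/, which is a voiceless consonant, so the suffix is -bad, giving *wupbad*.
The final sound of *oki* is /i/, which is a vowel, so the suffix is -u, giving *okiu*.

felezfoj, wupbad, okiu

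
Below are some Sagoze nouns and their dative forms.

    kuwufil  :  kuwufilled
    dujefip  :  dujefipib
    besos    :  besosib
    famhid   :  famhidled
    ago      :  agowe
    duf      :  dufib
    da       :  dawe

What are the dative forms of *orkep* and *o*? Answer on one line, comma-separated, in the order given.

The suffix is conditioned by the final sound: -ib when the stem ends in a voiceless consonant (*dujefip*, *besos*, *duf*); -led when the stem ends in a voiced consonant (*kuwufil*, *famhid*); -we when the stem ends in a vowel (*ago*, *da*).
*orkep*: final sound = /p/, a voiceless consonant → -ib → *orkepib*.
*o*: final sound = /o/, a vowel → -we → *owe*.

orkepib, owe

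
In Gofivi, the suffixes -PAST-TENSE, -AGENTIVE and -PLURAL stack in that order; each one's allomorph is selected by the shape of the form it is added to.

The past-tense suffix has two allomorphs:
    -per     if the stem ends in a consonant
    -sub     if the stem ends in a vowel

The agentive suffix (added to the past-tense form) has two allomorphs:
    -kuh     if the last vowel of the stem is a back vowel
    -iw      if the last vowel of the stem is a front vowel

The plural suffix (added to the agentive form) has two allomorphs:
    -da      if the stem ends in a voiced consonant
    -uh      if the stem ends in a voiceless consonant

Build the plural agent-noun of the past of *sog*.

Since the final sound of *sog* is /g/ (a consonant), it takes -per, giving *sogper*.
The past-tense form *sogper*: last vowel = /e/, a front vowel → -iw → *sogperiw*.
The final consonant of the agentive form *sogperiw* is /w/, which is voiced, so the plural suffix is -da, giving *sogperiwda*.

sogperiwda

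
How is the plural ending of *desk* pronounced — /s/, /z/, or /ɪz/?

The stem *desk* ends in a voiceless non-sibilant consonant.
The plural suffix surfaces as /ɪz/ after sibilants, /s/ after other voiceless consonants, and /z/ after other voiced sounds.
So the plural -s on *desk* is pronounced /s/.

/s/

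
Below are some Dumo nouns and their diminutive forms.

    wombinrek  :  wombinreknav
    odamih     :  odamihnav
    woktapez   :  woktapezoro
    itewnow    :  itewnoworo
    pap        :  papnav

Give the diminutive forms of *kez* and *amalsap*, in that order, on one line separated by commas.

The suffix is conditioned by the final consonant: -nav when the stem ends in a voiceless consonant (*wombinrek*, *odamih*, *pap*); -oro when the stem ends in a voiced consonant (*woktapez*, *itewnow*).
*kez*: final consonant = /z/, voiced → -oro → *kezoro*.
*amalsap*: final consonant = /p/, voiceless → -nav → *amalsapnav*.

kezoro, amalsapnav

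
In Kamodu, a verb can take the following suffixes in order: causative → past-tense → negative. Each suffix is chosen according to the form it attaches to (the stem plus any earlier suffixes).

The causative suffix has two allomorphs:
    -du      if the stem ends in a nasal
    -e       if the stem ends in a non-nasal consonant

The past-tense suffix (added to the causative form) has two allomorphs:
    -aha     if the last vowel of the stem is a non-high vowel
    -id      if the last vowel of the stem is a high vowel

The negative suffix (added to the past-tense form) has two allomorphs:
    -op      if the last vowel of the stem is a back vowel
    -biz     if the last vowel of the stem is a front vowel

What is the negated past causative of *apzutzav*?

*apzutzav* — final consonant /v/ (non-nasal) → -e → *apzutzave*.
The causative form *apzutzave*: last vowel = /e/, a non-high vowel → -aha → *apzutzaveaha*.
The last vowel of the past-tense form *apzutzaveaha* is /a/, which is a back vowel, so the negative suffix is -op, giving *apzutzaveahaop*.

apzutzaveahaop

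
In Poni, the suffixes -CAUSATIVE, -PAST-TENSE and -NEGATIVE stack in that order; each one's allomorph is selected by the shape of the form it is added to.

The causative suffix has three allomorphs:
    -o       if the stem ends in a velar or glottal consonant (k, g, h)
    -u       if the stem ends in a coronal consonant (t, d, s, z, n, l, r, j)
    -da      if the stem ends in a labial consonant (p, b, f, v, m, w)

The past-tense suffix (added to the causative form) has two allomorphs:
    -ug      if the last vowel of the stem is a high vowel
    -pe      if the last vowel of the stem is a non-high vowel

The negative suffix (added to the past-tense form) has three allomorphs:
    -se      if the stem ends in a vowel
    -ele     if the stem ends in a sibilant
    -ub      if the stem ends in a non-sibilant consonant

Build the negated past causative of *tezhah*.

*tezhah*: final consonant = /h/, velar/glottal → -o → *tezhaho*.
The causative form *tezhaho* — last vowel /o/ (a non-high vowel) → -pe → *tezhahope*.
The past-tense form *tezhahope* — final sound /e/ (a vowel) → -se → *tezhahopese*.

tezhahopese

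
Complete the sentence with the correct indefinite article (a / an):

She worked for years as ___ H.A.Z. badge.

The indefinite article is chosen by the initial *sound* of the following word, not its spelling.
The initialism *H.A.Z.* is read letter by letter; the first letter, H, is pronounced /eɪtʃ/, which begins with a vowel sound.
So the article is *an*: She worked for years as an H.A.Z. badge.

an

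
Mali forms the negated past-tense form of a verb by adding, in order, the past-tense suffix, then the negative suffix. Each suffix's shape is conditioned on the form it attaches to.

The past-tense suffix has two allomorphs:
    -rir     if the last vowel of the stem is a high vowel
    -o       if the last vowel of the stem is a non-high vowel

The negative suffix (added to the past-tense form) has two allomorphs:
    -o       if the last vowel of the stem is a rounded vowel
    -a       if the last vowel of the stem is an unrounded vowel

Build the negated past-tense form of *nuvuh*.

nuvuhrira

*nuvuh*: last vowel = /u/, a high vowel → -rir → *nuvuhrir*.
The past-tense form *nuvuhrir* — last vowel /i/ (an unrounded vowel) → -a → *nuvuhrira*.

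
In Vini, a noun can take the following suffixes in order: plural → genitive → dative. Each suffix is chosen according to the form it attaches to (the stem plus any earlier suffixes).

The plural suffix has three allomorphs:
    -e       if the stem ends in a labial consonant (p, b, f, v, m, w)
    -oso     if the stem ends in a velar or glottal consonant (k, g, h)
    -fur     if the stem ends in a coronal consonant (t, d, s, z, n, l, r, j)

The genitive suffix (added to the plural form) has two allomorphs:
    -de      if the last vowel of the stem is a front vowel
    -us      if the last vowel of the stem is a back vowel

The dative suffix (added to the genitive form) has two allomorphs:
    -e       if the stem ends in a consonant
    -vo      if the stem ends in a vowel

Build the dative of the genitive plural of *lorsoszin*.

The final consonant of *lorsoszin* is /n/, which is coronal, so the plural suffix is -fur, giving *lorsoszinfur*.
Since the last vowel of the plural form *lorsoszinfur* is /u/ (a back vowel), it takes -us, giving *lorsoszinfurus*.
The final sound of the genitive form *lorsoszinfurus* is /s/, which is a consonant, so the dative suffix is -e, giving *lorsoszinfuruse*.

lorsoszinfuruse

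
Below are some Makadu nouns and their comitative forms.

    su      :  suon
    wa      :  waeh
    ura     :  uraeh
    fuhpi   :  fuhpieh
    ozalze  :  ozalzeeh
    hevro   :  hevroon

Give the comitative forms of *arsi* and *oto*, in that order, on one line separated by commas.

arsieh, otoon

The suffix is conditioned by the last vowel: -on when the last vowel of the stem is a rounded vowel (*su*, *hevro*); -eh when the last vowel of the stem is an unrounded vowel (*wa*, *ura*, *fuhpi*, *ozalze*).
*arsi*: last vowel = /i/, an unrounded vowel → -eh → *arsieh*.
*oto*: last vowel = /o/, a rounded vowel → -on → *otoon*.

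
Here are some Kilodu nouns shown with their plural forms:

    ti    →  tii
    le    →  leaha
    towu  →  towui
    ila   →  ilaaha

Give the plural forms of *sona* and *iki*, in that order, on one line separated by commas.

sonaaha, ikii

The pattern is height harmony: -i when the last vowel of the stem is a high vowel (*ti*, *towu*); -aha when the last vowel of the stem is a non-high vowel (*le*, *ila*).
*sona* — last vowel /a/ (a non-high vowel) → -aha → *sonaaha*.
The last vowel of *iki* is /i/, which is a high vowel, so the suffix is -i, giving *ikii*.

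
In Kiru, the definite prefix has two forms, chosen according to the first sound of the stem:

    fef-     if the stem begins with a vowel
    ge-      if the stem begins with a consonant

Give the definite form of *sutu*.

*sutu*: first sound = /s/, a consonant → ge- → *gesutu*.

gesutu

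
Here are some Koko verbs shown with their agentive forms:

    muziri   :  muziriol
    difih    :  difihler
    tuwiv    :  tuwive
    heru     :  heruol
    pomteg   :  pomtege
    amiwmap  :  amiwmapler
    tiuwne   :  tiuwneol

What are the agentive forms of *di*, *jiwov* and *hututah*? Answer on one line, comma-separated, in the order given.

The pattern is voicing of the final sound: -ler when the stem ends in a voiceless consonant (*difih*, *amiwmap*); -e when the stem ends in a voiced consonant (*tuwiv*, *pomteg*); -ol when the stem ends in a vowel (*muziri*, *heru*, *tiuwne*).
*di*: final sound = /i/, a vowel → -ol → *diol*.
Since the final sound of *jiwov* is /v/ (a voiced consonant), it takes -e, giving *jiwove*.
Since the final sound of *hututah* is /h/ (a voiceless consonant), it takes -ler, giving *hututahler*.

diol, jiwove, hututahler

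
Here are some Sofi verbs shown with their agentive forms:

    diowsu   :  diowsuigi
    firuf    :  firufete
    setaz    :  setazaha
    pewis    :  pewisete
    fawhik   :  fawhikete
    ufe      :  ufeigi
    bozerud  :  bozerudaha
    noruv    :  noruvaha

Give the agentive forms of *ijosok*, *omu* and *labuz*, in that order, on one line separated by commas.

The alternation tracks the final sound of the stem — -ete when the stem ends in a voiceless consonant (*firuf*, *pewis*, *fawhik*); -aha when the stem ends in a voiced consonant (*setaz*, *bozerud*, *noruv*); -igi when the stem ends in a vowel (*diowsu*, *ufe*).
Since the final sound of *ijosok* is /k/ (a voiceless consonant), it takes -ete, giving *ijosokete*.
The final sound of *omu* is /u/, which is a vowel, so the suffix is -igi, giving *omuigi*.
Since the final sound of *labuz* is /z/ (a voiced consonant), it takes -aha, giving *labuzaha*.

ijosokete, omuigi, labuzaha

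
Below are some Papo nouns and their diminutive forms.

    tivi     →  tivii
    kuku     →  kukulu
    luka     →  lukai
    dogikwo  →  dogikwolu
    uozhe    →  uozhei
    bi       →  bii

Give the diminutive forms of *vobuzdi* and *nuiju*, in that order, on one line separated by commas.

Looking at the last vowel of each stem: -lu when the last vowel of the stem is a rounded vowel (*kuku*, *dogikwo*); -i when the last vowel of the stem is an unrounded vowel (*tivi*, *luka*, *uozhe*, *bi*).
Since the last vowel of *vobuzdi* is /i/ (an unrounded vowel), it takes -i, giving *vobuzdii*.
The last vowel of *nuiju* is /u/, which is a rounded vowel, so the suffix is -lu, giving *nuijulu*.

vobuzdii, nuijulu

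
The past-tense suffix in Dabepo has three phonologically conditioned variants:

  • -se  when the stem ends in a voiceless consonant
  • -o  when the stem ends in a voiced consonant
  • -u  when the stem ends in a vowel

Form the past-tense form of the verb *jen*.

*jen*: final sound = /n/, a voiced consonant → -o → *jeno*.

jeno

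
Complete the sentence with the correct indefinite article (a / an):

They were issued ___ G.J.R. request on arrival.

a

The indefinite article is chosen by the initial *sound* of the following word, not its spelling.
The initialism *G.J.R.* is read letter by letter; the first letter, G, is pronounced /dʒiː/, which begins with a consonant sound.
So the article is *a*: They were issued a G.J.R. request on arrival.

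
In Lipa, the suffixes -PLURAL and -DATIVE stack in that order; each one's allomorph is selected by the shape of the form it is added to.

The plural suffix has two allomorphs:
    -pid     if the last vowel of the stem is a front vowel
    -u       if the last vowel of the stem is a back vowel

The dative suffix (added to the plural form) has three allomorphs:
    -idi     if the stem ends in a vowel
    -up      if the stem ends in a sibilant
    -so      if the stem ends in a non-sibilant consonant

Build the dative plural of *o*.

Since the last vowel of *o* is /o/ (a back vowel), it takes -u, giving *ou*.
Since the final sound of the plural form *ou* is /u/ (a vowel), it takes -idi, giving *ouidi*.

ouidi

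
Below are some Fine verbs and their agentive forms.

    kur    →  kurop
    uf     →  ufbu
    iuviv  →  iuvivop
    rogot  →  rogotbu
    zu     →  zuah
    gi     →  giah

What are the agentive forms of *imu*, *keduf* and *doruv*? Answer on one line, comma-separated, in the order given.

The suffix is conditioned by the final sound: -bu when the stem ends in a voiceless consonant (*uf*, *rogot*); -op when the stem ends in a voiced consonant (*kur*, *iuviv*); -ah when the stem ends in a vowel (*zu*, *gi*).
*imu*: final sound = /u/, a vowel → -ah → *imuah*.
Since the final sound of *keduf* is /f/ (a voiceless consonant), it takes -bu, giving *kedufbu*.
*doruv* — final sound /v/ (a voiced consonant) → -op → *doruvop*.

imuah, kedufbu, doruvop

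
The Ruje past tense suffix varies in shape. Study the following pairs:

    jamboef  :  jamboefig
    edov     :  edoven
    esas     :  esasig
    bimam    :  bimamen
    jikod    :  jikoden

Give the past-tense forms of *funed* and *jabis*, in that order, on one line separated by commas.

The alternation tracks the final consonant of the stem — -ig when the stem ends in a voiceless consonant (*jamboef*, *esas*); -en when the stem ends in a voiced consonant (*edov*, *bimam*, *jikod*).
Since the final consonant of *funed* is /d/ (voiced), it takes -en, giving *funeden*.
Since the final consonant of *jabis* is /s/ (voiceless), it takes -ig, giving *jabisig*.

funeden, jabisig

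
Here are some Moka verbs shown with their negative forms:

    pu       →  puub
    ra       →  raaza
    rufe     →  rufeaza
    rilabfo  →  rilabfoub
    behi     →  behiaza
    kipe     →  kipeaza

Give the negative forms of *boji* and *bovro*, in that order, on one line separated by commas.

bojiaza, bovroub

The alternation tracks the last vowel of the stem — -ub when the last vowel of the stem is a rounded vowel (*pu*, *rilabfo*); -aza when the last vowel of the stem is an unrounded vowel (*ra*, *rufe*, *behi*, *kipe*).
*boji*: last vowel = /i/, an unrounded vowel → -aza → *bojiaza*.
The last vowel of *bovro* is /o/, which is a rounded vowel, so the suffix is -ub, giving *bovroub*.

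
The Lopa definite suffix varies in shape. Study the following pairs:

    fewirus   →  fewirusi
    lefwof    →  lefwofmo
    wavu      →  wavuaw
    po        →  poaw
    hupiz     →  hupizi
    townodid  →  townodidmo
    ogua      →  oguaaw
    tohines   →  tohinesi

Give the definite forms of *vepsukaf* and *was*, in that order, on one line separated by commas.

The alternation tracks the final sound of the stem — -i when the stem ends in a sibilant (*fewirus*, *hupiz*, *tohines*); -mo when the stem ends in a non-sibilant consonant (*lefwof*, *townodid*); -aw when the stem ends in a vowel (*wavu*, *po*, *ogua*).
The final sound of *vepsukaf* is /f/, which is a non-sibilant consonant, so the suffix is -mo, giving *vepsukafmo*.
The final sound of *was* is /s/, which is a sibilant, so the suffix is -i, giving *wasi*.

vepsukafmo, wasi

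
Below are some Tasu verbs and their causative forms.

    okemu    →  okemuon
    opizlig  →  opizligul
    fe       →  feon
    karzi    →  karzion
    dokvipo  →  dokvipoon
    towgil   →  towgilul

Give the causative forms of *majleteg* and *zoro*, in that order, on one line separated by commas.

The alternation tracks the final sound of the stem — -ul when the stem ends in a consonant (*opizlig*, *towgil*); -on when the stem ends in a vowel (*okemu*, *fe*, *karzi*, *dokvipo*).
The final sound of *majleteg* is /g/, which is a consonant, so the suffix is -ul, giving *majletegul*.
*zoro*: final sound = /o/, a vowel → -on → *zoroon*.

majletegul, zoroon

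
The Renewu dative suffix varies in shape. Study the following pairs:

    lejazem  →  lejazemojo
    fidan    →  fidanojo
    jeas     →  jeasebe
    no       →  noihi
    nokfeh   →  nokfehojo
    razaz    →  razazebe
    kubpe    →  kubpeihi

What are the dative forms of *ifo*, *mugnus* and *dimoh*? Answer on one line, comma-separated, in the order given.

Looking at the final sound of each stem: -ebe when the stem ends in a sibilant (*jeas*, *razaz*); -ojo when the stem ends in a non-sibilant consonant (*lejazem*, *fidan*, *nokfeh*); -ihi when the stem ends in a vowel (*no*, *kubpe*).
Since the final sound of *ifo* is /o/ (a vowel), it takes -ihi, giving *ifoihi*.
*mugnus*: final sound = /s/, a sibilant → -ebe → *mugnusebe*.
*dimoh*: final sound = /h/, a non-sibilant consonant → -ojo → *dimohojo*.

ifoihi, mugnusebe, dimohojo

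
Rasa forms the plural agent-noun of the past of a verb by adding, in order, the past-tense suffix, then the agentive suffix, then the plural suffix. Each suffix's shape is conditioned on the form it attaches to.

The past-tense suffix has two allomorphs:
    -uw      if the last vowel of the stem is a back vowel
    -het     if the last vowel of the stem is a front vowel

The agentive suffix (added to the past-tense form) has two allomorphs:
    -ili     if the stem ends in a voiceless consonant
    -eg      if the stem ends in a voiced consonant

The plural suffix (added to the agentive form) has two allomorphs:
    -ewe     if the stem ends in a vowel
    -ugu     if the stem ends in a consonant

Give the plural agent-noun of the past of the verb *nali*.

*nali* — last vowel /i/ (a front vowel) → -het → *nalihet*.
The past-tense form *nalihet* — final consonant /t/ (voiceless) → -ili → *nalihetili*.
The agentive form *nalihetili*: final sound = /i/, a vowel → -ewe → *nalihetiliewe*.

nalihetiliewe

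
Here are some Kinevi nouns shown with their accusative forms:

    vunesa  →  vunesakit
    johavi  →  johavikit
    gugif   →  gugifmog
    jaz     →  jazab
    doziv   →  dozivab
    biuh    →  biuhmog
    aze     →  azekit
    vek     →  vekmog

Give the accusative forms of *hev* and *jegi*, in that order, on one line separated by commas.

hevab, jegikit

The suffix is conditioned by the final sound: -mog when the stem ends in a voiceless consonant (*gugif*, *biuh*, *vek*); -ab when the stem ends in a voiced consonant (*jaz*, *doziv*); -kit when the stem ends in a vowel (*vunesa*, *johavi*, *aze*).
*hev* — final sound /v/ (a voiced consonant) → -ab → *hevab*.
Since the final sound of *jegi* is /i/ (a vowel), it takes -kit, giving *jegikit*.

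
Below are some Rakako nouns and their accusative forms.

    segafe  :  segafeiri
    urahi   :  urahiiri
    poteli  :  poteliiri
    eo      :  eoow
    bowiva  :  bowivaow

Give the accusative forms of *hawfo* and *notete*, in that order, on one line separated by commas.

hawfoow, noteteiri

The suffix is conditioned by the last vowel: -iri when the last vowel of the stem is a front vowel (*segafe*, *urahi*, *poteli*); -ow when the last vowel of the stem is a back vowel (*eo*, *bowiva*).
*hawfo* — last vowel /o/ (a back vowel) → -ow → *hawfoow*.
Since the last vowel of *notete* is /e/ (a front vowel), it takes -iri, giving *noteteiri*.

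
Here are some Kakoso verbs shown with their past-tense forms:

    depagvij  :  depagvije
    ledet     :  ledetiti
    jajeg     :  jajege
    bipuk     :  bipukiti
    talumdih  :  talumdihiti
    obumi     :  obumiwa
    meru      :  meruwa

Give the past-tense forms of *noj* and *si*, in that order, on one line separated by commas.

Looking at the final sound of each stem: -iti when the stem ends in a voiceless consonant (*ledet*, *bipuk*, *talumdih*); -e when the stem ends in a voiced consonant (*depagvij*, *jajeg*); -wa when the stem ends in a vowel (*obumi*, *meru*).
*noj* — final sound /j/ (a voiced consonant) → -e → *noje*.
Since the final sound of *si* is /i/ (a vowel), it takes -wa, giving *siwa*.

noje, siwa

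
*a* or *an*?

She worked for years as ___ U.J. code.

a

The indefinite article is chosen by the initial *sound* of the following word, not its spelling.
The initialism *U.J.* is read letter by letter; the first letter, U, is pronounced /juː/, which begins with a consonant sound.
So the article is *a*: She worked for years as a U.J. code.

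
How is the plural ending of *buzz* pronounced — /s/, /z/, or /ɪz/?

/ɪz/

The stem *buzz* ends in a sibilant (/s, z, ʃ, ʒ, tʃ, dʒ/).
The plural suffix surfaces as /ɪz/ after sibilants, /s/ after other voiceless consonants, and /z/ after other voiced sounds.
So the plural -s on *buzz* is pronounced /ɪz/.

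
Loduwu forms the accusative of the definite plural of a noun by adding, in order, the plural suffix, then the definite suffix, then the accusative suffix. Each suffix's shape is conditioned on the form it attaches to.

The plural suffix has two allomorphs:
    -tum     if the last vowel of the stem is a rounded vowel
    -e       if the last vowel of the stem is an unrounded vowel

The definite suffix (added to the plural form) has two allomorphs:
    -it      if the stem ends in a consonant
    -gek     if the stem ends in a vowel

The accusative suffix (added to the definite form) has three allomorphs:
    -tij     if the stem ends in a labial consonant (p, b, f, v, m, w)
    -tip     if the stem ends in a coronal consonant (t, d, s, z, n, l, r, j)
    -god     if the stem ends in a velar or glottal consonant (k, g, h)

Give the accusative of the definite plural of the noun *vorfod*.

*vorfod*: last vowel = /o/, a rounded vowel → -tum → *vorfodtum*.
The final sound of the plural form *vorfodtum* is /m/, which is a consonant, so the definite suffix is -it, giving *vorfodtumit*.
The definite form *vorfodtumit*: final consonant = /t/, coronal → -tip → *vorfodtumittip*.

vorfodtumittip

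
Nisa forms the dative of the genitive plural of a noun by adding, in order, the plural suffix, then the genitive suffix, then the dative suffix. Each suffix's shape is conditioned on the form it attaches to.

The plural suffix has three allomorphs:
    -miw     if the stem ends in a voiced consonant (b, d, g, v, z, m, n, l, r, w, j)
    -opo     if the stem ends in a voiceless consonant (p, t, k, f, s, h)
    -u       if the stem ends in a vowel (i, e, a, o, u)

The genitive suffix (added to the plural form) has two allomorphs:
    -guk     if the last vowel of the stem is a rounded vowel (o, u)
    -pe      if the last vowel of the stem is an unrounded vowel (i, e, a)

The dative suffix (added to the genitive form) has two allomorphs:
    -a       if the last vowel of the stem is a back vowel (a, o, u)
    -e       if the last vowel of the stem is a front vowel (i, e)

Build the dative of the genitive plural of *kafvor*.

kafvormiwpee

*kafvor* — final sound /r/ (a voiced consonant) → -miw → *kafvormiw*.
Since the last vowel of the plural form *kafvormiw* is /i/ (an unrounded vowel), it takes -pe, giving *kafvormiwpe*.
Since the last vowel of the genitive form *kafvormiwpe* is /e/ (a front vowel), it takes -e, giving *kafvormiwpee*.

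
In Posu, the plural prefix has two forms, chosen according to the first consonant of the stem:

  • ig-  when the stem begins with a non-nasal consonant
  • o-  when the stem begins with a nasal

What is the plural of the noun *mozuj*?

The first consonant of *mozuj* is /m/, which is a nasal, so the prefix is o-, giving *omozuj*.

omozuj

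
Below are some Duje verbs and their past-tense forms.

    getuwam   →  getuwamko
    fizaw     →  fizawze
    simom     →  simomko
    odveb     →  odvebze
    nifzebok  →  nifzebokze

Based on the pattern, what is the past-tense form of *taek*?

The alternation tracks the final consonant of the stem — -ko when the stem ends in a nasal (*getuwam*, *simom*); -ze when the stem ends in a non-nasal consonant (*fizaw*, *odveb*, *nifzebok*).
The final consonant of *taek* is /k/, which is non-nasal, so the suffix is -ze, giving *taekze*.

taekze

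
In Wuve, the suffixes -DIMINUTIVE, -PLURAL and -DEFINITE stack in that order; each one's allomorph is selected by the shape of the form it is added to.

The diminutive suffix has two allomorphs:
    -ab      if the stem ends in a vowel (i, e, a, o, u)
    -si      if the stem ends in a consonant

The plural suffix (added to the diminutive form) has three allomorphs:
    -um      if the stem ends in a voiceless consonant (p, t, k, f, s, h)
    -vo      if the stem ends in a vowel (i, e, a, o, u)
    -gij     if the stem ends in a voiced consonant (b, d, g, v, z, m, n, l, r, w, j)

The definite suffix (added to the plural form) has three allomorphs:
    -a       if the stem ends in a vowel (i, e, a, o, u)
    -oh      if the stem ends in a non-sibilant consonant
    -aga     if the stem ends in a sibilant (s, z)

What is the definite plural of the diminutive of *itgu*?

*itgu* — final sound /u/ (a vowel) → -ab → *itguab*.
The diminutive form *itguab* — final sound /b/ (a voiced consonant) → -gij → *itguabgij*.
The plural form *itguabgij*: final sound = /j/, a non-sibilant consonant → -oh → *itguabgijoh*.

itguabgijoh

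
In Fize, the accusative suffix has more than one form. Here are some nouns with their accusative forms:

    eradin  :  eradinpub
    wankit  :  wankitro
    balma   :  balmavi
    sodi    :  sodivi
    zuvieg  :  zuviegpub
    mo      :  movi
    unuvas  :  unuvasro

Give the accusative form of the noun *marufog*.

Looking at the final sound of each stem: -ro when the stem ends in a voiceless consonant (*wankit*, *unuvas*); -pub when the stem ends in a voiced consonant (*eradin*, *zuvieg*); -vi when the stem ends in a vowel (*balma*, *sodi*, *mo*).
*marufog* — final sound /g/ (a voiced consonant) → -pub → *marufogpub*.

marufogpub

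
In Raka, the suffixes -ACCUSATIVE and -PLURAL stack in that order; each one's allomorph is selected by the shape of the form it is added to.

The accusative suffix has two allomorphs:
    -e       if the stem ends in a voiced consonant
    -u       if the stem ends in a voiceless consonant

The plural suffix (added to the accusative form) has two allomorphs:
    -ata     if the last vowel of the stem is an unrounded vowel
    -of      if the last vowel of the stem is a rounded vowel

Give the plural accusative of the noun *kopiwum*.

kopiwumeata

The final consonant of *kopiwum* is /m/, which is voiced, so the accusative suffix is -e, giving *kopiwume*.
Since the last vowel of the accusative form *kopiwume* is /e/ (an unrounded vowel), it takes -ata, giving *kopiwumeata*.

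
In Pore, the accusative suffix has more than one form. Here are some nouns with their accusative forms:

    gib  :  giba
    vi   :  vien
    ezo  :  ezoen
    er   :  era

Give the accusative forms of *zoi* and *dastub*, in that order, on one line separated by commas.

The suffix is conditioned by the final sound: -a when the stem ends in a consonant (*gib*, *er*); -en when the stem ends in a vowel (*vi*, *ezo*).
*zoi* — final sound /i/ (a vowel) → -en → *zoien*.
The final sound of *dastub* is /b/, which is a consonant, so the suffix is -a, giving *dastuba*.

zoien, dastuba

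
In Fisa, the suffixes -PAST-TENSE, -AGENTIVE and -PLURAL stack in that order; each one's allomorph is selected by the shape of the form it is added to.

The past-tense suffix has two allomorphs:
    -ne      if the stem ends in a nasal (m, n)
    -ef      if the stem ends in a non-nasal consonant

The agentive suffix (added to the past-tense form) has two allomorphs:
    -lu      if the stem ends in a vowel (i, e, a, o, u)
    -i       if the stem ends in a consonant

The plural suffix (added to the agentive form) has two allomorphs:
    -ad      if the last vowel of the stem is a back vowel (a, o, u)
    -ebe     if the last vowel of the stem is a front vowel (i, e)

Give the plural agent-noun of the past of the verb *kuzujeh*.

Since the final consonant of *kuzujeh* is /h/ (non-nasal), it takes -ef, giving *kuzujehef*.
The final sound of the past-tense form *kuzujehef* is /f/, which is a consonant, so the agentive suffix is -i, giving *kuzujehefi*.
The agentive form *kuzujehefi*: last vowel = /i/, a front vowel → -ebe → *kuzujehefiebe*.

kuzujehefiebe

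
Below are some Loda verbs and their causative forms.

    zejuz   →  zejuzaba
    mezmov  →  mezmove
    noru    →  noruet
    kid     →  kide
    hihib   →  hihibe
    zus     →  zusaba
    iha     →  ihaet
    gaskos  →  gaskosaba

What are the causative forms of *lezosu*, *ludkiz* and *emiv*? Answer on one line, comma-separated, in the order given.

Looking at the final sound of each stem: -aba when the stem ends in a sibilant (*zejuz*, *zus*, *gaskos*); -e when the stem ends in a non-sibilant consonant (*mezmov*, *kid*, *hihib*); -et when the stem ends in a vowel (*noru*, *iha*).
The final sound of *lezosu* is /u/, which is a vowel, so the suffix is -et, giving *lezosuet*.
*ludkiz*: final sound = /z/, a sibilant → -aba → *ludkizaba*.
Since the final sound of *emiv* is /v/ (a non-sibilant consonant), it takes -e, giving *emive*.

lezosuet, ludkizaba, emive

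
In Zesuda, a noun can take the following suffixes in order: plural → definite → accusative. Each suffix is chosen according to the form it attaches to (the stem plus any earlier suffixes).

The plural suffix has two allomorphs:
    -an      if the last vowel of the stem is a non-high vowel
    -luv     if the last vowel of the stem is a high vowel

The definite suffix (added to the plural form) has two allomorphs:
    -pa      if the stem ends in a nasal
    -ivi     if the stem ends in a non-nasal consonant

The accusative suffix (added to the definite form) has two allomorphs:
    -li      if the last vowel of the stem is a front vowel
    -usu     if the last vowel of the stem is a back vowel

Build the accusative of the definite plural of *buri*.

buriluvivili

The last vowel of *buri* is /i/, which is a high vowel, so the plural suffix is -luv, giving *buriluv*.
Since the final consonant of the plural form *buriluv* is /v/ (non-nasal), it takes -ivi, giving *buriluvivi*.
The last vowel of the definite form *buriluvivi* is /i/, which is a front vowel, so the accusative suffix is -li, giving *buriluvivili*.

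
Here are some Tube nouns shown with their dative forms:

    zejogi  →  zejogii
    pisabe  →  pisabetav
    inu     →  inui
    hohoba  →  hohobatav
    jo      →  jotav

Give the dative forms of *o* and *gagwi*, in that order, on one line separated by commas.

Looking at the last vowel of each stem: -i when the last vowel of the stem is a high vowel (*zejogi*, *inu*); -tav when the last vowel of the stem is a non-high vowel (*pisabe*, *hohoba*, *jo*).
*o* — last vowel /o/ (a non-high vowel) → -tav → *otav*.
Since the last vowel of *gagwi* is /i/ (a high vowel), it takes -i, giving *gagwii*.

otav, gagwii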